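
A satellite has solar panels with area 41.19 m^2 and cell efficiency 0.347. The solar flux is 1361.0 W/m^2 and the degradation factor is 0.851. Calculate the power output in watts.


P = area * eta * S * degradation
P = 41.19 * 0.347 * 1361.0 * 0.851
P = 16554.2287 W

16554.2287 W


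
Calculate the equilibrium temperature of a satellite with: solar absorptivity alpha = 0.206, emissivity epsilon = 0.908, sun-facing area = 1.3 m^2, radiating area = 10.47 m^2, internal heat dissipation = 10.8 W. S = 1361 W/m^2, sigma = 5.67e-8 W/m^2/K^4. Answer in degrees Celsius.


Numerator = alpha*S*A_sun + Q_int = 0.206*1361*1.3 + 10.8 = 375.2758 W
Denominator = eps*sigma*A_rad = 0.908*5.67e-8*10.47 = 5.3903329e-07 W/K^4
T^4 = 6.9620153e+08 K^4
T = 162.4365 K = -110.7135 C

-110.7135 degrees Celsius


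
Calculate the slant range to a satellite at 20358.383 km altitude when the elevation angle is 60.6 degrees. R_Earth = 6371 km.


h = 20358.383 km, el = 60.6 deg
d = -R_E*sin(el) + sqrt((R_E*sin(el))^2 + 2*R_E*h + h^2)
d = -6371.0000*sin(1.0577) + sqrt((6371.0000*0.8712138)^2 + 2*6371.0000*20358.383 + 20358.383^2)
d = 20995.2754 km

20995.2754 km


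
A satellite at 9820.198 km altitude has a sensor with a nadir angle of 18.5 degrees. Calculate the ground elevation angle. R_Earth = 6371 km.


r = R_E + alt = 16191.1980 km
Law of sines in the satellite / Earth-center / ground-point triangle:
  sin(nadir)/R_E = sin(90 + el)/r  =>  cos(el) = (r/R_E)*sin(nadir)
cos(el) = (16191.1980 / 6371.0000) * sin(18.5 deg) = 0.806395
el = arccos(0.806395) = 36.2548 deg
(Earth-central angle = 90 - nadir - el = 35.2452 deg)

36.2548 degrees


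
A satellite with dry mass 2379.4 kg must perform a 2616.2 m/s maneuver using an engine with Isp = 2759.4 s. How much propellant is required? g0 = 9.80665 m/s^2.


ve = Isp * g0 = 2759.4 * 9.80665 = 27060.470010 m/s
mass ratio = exp(dv/ve) = exp(2616.2/27060.470010) = 1.10150758
m_prop = m_dry * (mr - 1) = 2379.4 * (1.10150758 - 1)
m_prop = 241.5271 kg

241.5271 kg


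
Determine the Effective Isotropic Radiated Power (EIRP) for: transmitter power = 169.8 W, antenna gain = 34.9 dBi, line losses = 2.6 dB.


Pt = 169.8 W = 22.2994 dBW
EIRP = Pt_dBW + Gt - losses = 22.2994 + 34.9 - 2.6 = 54.5994 dBW

54.5994 dBW


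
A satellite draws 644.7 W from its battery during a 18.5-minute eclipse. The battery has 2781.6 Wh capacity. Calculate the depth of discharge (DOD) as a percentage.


E_used = P * t / 60 = 644.7 * 18.5 / 60 = 198.7825 Wh
DOD = E_used / E_total * 100 = 198.7825 / 2781.6 * 100
DOD = 7.1463 %

7.1463 %


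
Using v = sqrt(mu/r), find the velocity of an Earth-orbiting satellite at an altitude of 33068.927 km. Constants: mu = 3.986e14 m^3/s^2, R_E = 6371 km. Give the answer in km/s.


r = R_E + alt = 6371.0 + 33068.927 = 39439.9270 km = 3.9439927e+07 m
v = sqrt(mu/r) = sqrt(3.986e14 / 3.9439927e+07) = 3179.0737 m/s = 3.1791 km/s

3.1791 km/s


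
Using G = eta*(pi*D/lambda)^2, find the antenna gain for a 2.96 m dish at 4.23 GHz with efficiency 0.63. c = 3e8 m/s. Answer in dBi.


lambda = c/f = 3e8 / 4.23e+09 = 0.07092199 m
G = eta*(pi*D/lambda)^2 = 0.63*(pi*2.96/0.07092199)^2
G = 10830.8351 (linear)
G = 10*log10(10830.8351) = 40.3466 dBi

40.3466 dBi


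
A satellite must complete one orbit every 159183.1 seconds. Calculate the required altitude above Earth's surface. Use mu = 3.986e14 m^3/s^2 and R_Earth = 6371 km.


T = 159183.1 s
r = (mu*T^2/(4*pi^2))^(1/3) = (3.986e14 * 159183.1^2 / (4*pi^2))^(1/3)
r = 6.3482958e+07 m = 63482.9585 km
alt = r - R_E = 63482.9585 - 6371 = 57111.9585 km

57111.9585 km


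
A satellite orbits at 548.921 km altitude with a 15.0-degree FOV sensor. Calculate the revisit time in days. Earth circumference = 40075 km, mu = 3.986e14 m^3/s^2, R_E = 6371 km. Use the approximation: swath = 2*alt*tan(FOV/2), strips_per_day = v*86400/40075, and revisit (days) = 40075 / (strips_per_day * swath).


swath = 2*548.921*tan(0.1308997) = 144.5336 km
v = sqrt(mu/r) = 7589.5859 m/s = 7.5896 km/s
strips/day = v*86400/40075 = 7.5896*86400/40075 = 16.3628
coverage/day = strips * swath = 16.3628 * 144.5336 = 2364.9787 km
revisit = 40075 / 2364.9787 = 16.9452 days

16.9452 days


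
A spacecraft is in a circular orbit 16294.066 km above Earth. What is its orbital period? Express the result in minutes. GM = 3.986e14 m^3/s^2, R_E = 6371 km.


r = 22665.0660 km = 2.2665066e+07 m
T = 2*pi*sqrt(r^3/mu) = 2*pi*sqrt(1.1643163e+22 / 3.986e14)
T = 33958.3596 s = 565.9727 min

565.9727 minutes


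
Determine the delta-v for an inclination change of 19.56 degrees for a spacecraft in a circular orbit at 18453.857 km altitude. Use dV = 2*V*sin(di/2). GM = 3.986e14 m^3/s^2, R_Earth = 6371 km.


r = 24824.8570 km = 2.4824857e+07 m
V = sqrt(mu/r) = 4007.0547 m/s
di = 19.56 deg = 0.3413864 rad
dV = 2*V*sin(di/2) = 2*4007.0547*sin(0.1706932)
dV = 1361.3208 m/s = 1.3613 km/s

1.3613 km/s


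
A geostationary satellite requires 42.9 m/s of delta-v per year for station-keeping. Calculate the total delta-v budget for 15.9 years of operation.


dV = rate * years = 42.9 * 15.9
dV = 682.1100 m/s

682.1100 m/s


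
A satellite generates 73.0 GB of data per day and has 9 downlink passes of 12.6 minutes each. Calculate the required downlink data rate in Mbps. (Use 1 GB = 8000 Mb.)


total contact time = 9 * 12.6 * 60 = 6804.0000 s
data = 73.0 GB = 584000.0000 Mb
rate = 584000.0000 / 6804.0000 = 85.8319 Mbps

85.8319 Mbps


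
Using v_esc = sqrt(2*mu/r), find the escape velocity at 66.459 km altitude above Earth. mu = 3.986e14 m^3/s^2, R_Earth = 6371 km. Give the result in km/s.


r = 6371.0 + 66.459 = 6437.4590 km = 6.437459e+06 m
v_esc = sqrt(2*mu/r) = sqrt(2*3.986e14 / 6.437459e+06)
v_esc = 11128.2380 m/s = 11.1282 km/s

11.1282 km/s


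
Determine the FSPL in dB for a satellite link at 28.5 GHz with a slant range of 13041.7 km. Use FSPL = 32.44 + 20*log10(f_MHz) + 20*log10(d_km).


f = 28.5 GHz = 28500.0000 MHz
d = 13041.7 km
FSPL = 32.44 + 20*log10(28500.0000) + 20*log10(13041.7)
FSPL = 32.44 + 89.0969 + 82.3067
FSPL = 203.8436 dB

203.8436 dB


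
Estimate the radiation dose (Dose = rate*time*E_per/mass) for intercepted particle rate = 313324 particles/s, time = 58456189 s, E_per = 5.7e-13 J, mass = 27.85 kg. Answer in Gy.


Total energy deposited = rate * time * E_per
  = 313324 * 58456189 * 5.7e-13 = 10.4400 J
Dose = E_total / mass = 10.4400 / 27.85
Dose = 0.3748641 Gy

0.3749 Gy


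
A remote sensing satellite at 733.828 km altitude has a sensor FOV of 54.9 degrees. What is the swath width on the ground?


FOV = 54.9 deg = 0.9581858 rad
swath = 2 * alt * tan(FOV/2) = 2 * 733.828 * tan(0.4790929)
swath = 2 * 733.828 * 0.5194584
swath = 762.3862 km

762.3862 km


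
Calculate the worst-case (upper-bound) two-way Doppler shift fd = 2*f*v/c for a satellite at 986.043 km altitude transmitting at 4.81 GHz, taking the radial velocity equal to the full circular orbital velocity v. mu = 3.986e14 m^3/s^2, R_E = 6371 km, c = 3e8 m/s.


r = 7.357043e+06 m
v = sqrt(mu/r) = 7360.6641 m/s (worst-case radial velocity)
f = 4.81 GHz = 4.81e+09 Hz
fd = 2*f*v/c = 2*4.81e+09*7360.6641/3.0e+08
fd = 236031.9625 Hz

236031.9625 Hz


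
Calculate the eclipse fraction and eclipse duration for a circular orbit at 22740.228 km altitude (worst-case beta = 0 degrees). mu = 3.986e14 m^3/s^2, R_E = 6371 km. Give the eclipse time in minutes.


r = 29111.2280 km
T = 823.8550 min
Eclipse fraction = arcsin(R_E/r)/pi = arcsin(6371.0000/29111.2280)/pi
= arcsin(0.2188503)/pi = 0.07023063
Eclipse duration = 0.07023063 * 823.8550 = 57.8598 min

57.8598 minutes


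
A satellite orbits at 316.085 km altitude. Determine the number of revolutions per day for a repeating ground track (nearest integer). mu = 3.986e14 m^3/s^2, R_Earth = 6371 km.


r = 6.687085e+06 m
T = 2*pi*sqrt(r^3/mu) = 5442.0996 s = 90.7017 min
revs/day = 1440 / 90.7017 = 15.8762
Rounded: 16 revolutions per day

16 revolutions per day


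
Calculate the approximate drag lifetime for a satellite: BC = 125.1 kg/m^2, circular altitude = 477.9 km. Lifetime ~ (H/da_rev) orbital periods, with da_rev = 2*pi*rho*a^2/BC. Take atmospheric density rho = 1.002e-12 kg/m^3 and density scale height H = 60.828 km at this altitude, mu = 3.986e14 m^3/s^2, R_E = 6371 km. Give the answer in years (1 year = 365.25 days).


a = R_E + alt = 6848.9000 km = 6.8489e+06 m
da_rev = 2*pi*rho*a^2/BC = 2*pi*1.002e-12*(6.8489e+06)^2/125.1 = 2.360652 m per revolution
N = H/da_rev = 60828.0000 m / 2.360652 m = 25767.4598 revolutions
P = 2*pi*sqrt(a^3/mu) = 5640.8228 s
lifetime = N*P = 25767.4598 * 5640.8228 = 1.4534968e+08 s = 1682.2879 days
years = 1682.2879 / 365.25 = 4.6059 years

4.6059 years


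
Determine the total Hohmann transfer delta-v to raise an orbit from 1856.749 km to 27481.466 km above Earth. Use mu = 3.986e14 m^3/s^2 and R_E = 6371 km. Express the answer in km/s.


r1 = 8227.7490 km = 8.227749e+06 m
r2 = 33852.4660 km = 3.3852466e+07 m
dv1 = sqrt(mu/r1)*(sqrt(2*r2/(r1+r2)) - 1) = 1868.4491 m/s
dv2 = sqrt(mu/r2)*(1 - sqrt(2*r1/(r1+r2))) = 1285.6130 m/s
total dv = |dv1| + |dv2| = 1868.4491 + 1285.6130 = 3154.0621 m/s = 3.1541 km/s

3.1541 km/s


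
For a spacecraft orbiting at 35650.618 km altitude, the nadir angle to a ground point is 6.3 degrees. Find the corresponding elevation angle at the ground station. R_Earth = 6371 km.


r = R_E + alt = 42021.6180 km
Law of sines in the satellite / Earth-center / ground-point triangle:
  sin(nadir)/R_E = sin(90 + el)/r  =>  cos(el) = (r/R_E)*sin(nadir)
cos(el) = (42021.6180 / 6371.0000) * sin(6.3 deg) = 0.7237817
el = arccos(0.7237817) = 43.6324 deg
(Earth-central angle = 90 - nadir - el = 40.0676 deg)

43.6324 degrees


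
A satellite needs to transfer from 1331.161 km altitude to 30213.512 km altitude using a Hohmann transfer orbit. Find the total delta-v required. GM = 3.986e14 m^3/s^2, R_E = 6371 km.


r1 = 7702.1610 km = 7.702161e+06 m
r2 = 36584.5120 km = 3.6584512e+07 m
dv1 = sqrt(mu/r1)*(sqrt(2*r2/(r1+r2)) - 1) = 2052.8911 m/s
dv2 = sqrt(mu/r2)*(1 - sqrt(2*r1/(r1+r2))) = 1354.0803 m/s
total dv = |dv1| + |dv2| = 2052.8911 + 1354.0803 = 3406.9714 m/s = 3.4070 km/s

3.4070 km/s


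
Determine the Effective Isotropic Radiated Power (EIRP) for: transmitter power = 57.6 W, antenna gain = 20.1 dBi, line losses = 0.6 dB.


Pt = 57.6 W = 17.6042 dBW
EIRP = Pt_dBW + Gt - losses = 17.6042 + 20.1 - 0.6 = 37.1042 dBW

37.1042 dBW


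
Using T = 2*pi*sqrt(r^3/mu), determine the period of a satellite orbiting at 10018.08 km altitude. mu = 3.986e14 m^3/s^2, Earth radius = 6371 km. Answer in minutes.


r = 16389.0800 km = 1.638908e+07 m
T = 2*pi*sqrt(r^3/mu) = 2*pi*sqrt(4.4021387e+21 / 3.986e14)
T = 20880.6053 s = 348.0101 min

348.0101 minutes


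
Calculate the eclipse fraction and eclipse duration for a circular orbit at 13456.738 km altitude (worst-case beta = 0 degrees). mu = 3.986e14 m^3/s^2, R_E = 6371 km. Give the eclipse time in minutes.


r = 19827.7380 km
T = 463.0946 min
Eclipse fraction = arcsin(R_E/r)/pi = arcsin(6371.0000/19827.7380)/pi
= arcsin(0.3213175)/pi = 0.1041257
Eclipse duration = 0.1041257 * 463.0946 = 48.2200 min

48.2200 minutes


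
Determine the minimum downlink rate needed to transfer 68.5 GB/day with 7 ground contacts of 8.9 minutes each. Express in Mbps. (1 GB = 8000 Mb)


total contact time = 7 * 8.9 * 60 = 3738.0000 s
data = 68.5 GB = 548000.0000 Mb
rate = 548000.0000 / 3738.0000 = 146.6025 Mbps

146.6025 Mbps


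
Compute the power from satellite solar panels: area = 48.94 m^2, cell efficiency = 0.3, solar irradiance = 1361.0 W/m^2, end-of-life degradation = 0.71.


P = area * eta * S * degradation
P = 48.94 * 0.3 * 1361.0 * 0.71
P = 14187.3634 W

14187.3634 W


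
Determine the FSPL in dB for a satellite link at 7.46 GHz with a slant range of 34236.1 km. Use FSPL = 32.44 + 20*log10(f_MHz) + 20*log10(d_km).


f = 7.46 GHz = 7460.0000 MHz
d = 34236.1 km
FSPL = 32.44 + 20*log10(7460.0000) + 20*log10(34236.1)
FSPL = 32.44 + 77.4548 + 90.6897
FSPL = 200.5845 dB

200.5845 dB


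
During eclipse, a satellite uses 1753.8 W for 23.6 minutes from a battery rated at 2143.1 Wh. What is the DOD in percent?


E_used = P * t / 60 = 1753.8 * 23.6 / 60 = 689.8280 Wh
DOD = E_used / E_total * 100 = 689.8280 / 2143.1 * 100
DOD = 32.1883 %

32.1883 %


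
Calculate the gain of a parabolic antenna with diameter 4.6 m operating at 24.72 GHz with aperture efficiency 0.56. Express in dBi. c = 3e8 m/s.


lambda = c/f = 3e8 / 2.472e+10 = 0.01213592 m
G = eta*(pi*D/lambda)^2 = 0.56*(pi*4.6/0.01213592)^2
G = 794068.3005 (linear)
G = 10*log10(794068.3005) = 58.9986 dBi

58.9986 dBi


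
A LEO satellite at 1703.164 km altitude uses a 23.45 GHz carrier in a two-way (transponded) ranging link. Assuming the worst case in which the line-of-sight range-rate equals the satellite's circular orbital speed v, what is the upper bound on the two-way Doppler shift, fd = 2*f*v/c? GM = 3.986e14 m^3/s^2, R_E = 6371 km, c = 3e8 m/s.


r = 8.074164e+06 m
v = sqrt(mu/r) = 7026.1896 m/s (worst-case radial velocity)
f = 23.45 GHz = 2.345e+10 Hz
fd = 2*f*v/c = 2*2.345e+10*7026.1896/3.0e+08
fd = 1.0984276e+06 Hz

1.0984e+06 Hz


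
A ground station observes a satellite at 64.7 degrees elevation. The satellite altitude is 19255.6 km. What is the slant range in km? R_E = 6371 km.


h = 19255.6 km, el = 64.7 deg
d = -R_E*sin(el) + sqrt((R_E*sin(el))^2 + 2*R_E*h + h^2)
d = -6371.0000*sin(1.1292) + sqrt((6371.0000*0.9040825)^2 + 2*6371.0000*19255.6 + 19255.6^2)
d = 19721.6432 km

19721.6432 km


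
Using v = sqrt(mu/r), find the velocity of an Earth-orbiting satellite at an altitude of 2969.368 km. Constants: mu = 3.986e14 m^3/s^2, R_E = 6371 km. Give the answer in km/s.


r = R_E + alt = 6371.0 + 2969.368 = 9340.3680 km = 9.340368e+06 m
v = sqrt(mu/r) = sqrt(3.986e14 / 9.340368e+06) = 6532.6088 m/s = 6.5326 km/s

6.5326 km/s


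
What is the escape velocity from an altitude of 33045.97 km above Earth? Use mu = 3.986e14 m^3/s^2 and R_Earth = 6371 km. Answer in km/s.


r = 6371.0 + 33045.97 = 39416.9700 km = 3.941697e+07 m
v_esc = sqrt(2*mu/r) = sqrt(2*3.986e14 / 3.941697e+07)
v_esc = 4497.1982 m/s = 4.4972 km/s

4.4972 km/s


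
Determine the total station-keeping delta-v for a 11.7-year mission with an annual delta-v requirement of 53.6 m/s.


dV = rate * years = 53.6 * 11.7
dV = 627.1200 m/s

627.1200 m/s


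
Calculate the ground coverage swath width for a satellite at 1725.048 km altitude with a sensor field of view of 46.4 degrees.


FOV = 46.4 deg = 0.8098328 rad
swath = 2 * alt * tan(FOV/2) = 2 * 1725.048 * tan(0.4049164)
swath = 2 * 1725.048 * 0.4286005
swath = 1478.7130 km

1478.7130 km


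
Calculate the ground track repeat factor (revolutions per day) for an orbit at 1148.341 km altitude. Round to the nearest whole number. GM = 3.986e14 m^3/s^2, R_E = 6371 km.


r = 7.519341e+06 m
T = 2*pi*sqrt(r^3/mu) = 6489.0466 s = 108.1508 min
revs/day = 1440 / 108.1508 = 13.3147
Rounded: 13 revolutions per day

13 revolutions per day


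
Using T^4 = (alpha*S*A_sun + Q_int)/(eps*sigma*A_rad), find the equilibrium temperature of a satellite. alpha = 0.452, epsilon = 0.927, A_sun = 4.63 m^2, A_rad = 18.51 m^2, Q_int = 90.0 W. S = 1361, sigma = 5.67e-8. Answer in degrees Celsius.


Numerator = alpha*S*A_sun + Q_int = 0.452*1361*4.63 + 90.0 = 2938.2464 W
Denominator = eps*sigma*A_rad = 0.927*5.67e-8*18.51 = 9.7290226e-07 W/K^4
T^4 = 3.0200838e+09 K^4
T = 234.4254 K = -38.7246 C

-38.7246 degrees Celsius


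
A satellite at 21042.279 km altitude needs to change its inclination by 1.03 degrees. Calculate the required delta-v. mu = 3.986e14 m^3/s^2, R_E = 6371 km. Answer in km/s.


r = 27413.2790 km = 2.7413279e+07 m
V = sqrt(mu/r) = 3813.1874 m/s
di = 1.03 deg = 0.01797689 rad
dV = 2*V*sin(di/2) = 2*3813.1874*sin(0.008988446)
dV = 68.5483 m/s = 0.06854833 km/s

0.0685 km/s


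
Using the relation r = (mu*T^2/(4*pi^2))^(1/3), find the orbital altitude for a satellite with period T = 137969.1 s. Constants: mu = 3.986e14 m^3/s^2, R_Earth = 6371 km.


T = 137969.1 s
r = (mu*T^2/(4*pi^2))^(1/3) = (3.986e14 * 137969.1^2 / (4*pi^2))^(1/3)
r = 5.7709468e+07 m = 57709.4684 km
alt = r - R_E = 57709.4684 - 6371 = 51338.4684 km

51338.4684 km


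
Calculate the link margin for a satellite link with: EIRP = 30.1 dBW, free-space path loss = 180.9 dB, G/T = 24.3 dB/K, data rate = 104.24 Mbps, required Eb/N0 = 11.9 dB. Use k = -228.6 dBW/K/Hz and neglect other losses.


C/N0 = EIRP - FSPL + G/T - k = 30.1 - 180.9 + 24.3 - (-228.6)
C/N0 = 102.1000 dB-Hz
R_b = 104.24 Mbps = 1.0424e+08 bps -> 10*log10(R_b) = 80.1803 dB-Hz
Eb/N0 = C/N0 - 10*log10(R_b) = 102.1000 - 80.1803 = 21.9197 dB
Margin = Eb/N0 - Eb/N0_req = 21.9197 - 11.9 = 10.0197 dB (link closes)

10.0197 dB


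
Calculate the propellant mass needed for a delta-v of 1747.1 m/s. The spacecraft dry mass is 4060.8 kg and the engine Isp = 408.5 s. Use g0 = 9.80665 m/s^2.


ve = Isp * g0 = 408.5 * 9.80665 = 4006.016525 m/s
mass ratio = exp(dv/ve) = exp(1747.1/4006.016525) = 1.54669287
m_prop = m_dry * (mr - 1) = 4060.8 * (1.54669287 - 1)
m_prop = 2220.0104 kg

2220.0104 kg


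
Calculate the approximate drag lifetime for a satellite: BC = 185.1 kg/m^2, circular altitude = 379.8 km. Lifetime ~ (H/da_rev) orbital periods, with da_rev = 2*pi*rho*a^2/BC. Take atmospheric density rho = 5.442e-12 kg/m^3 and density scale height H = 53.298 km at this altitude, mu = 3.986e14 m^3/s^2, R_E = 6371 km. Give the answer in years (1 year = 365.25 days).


a = R_E + alt = 6750.8000 km = 6.7508e+06 m
da_rev = 2*pi*rho*a^2/BC = 2*pi*5.442e-12*(6.7508e+06)^2/185.1 = 8.418650 m per revolution
N = H/da_rev = 53298.0000 m / 8.418650 m = 6330.9436 revolutions
P = 2*pi*sqrt(a^3/mu) = 5520.0636 s
lifetime = N*P = 6330.9436 * 5520.0636 = 3.4947211e+07 s = 404.4816 days
years = 404.4816 / 365.25 = 1.1074 years

1.1074 years


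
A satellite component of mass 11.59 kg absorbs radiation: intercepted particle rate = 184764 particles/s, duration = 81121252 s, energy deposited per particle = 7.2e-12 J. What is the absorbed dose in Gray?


Total energy deposited = rate * time * E_per
  = 184764 * 81121252 * 7.2e-12 = 107.9157 J
Dose = E_total / mass = 107.9157 / 11.59
Dose = 9.3111 Gy

9.3111 Gy


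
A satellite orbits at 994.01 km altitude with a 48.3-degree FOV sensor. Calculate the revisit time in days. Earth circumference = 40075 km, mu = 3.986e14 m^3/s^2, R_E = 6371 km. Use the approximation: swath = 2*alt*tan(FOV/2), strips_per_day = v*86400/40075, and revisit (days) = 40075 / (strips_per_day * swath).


swath = 2*994.01*tan(0.421497) = 891.3672 km
v = sqrt(mu/r) = 7356.6819 m/s = 7.3567 km/s
strips/day = v*86400/40075 = 7.3567*86400/40075 = 15.8607
coverage/day = strips * swath = 15.8607 * 891.3672 = 14137.7017 km
revisit = 40075 / 14137.7017 = 2.8346 days

2.8346 days


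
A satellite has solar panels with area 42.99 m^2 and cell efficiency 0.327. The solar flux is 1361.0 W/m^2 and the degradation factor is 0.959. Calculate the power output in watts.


P = area * eta * S * degradation
P = 42.99 * 0.327 * 1361.0 * 0.959
P = 18348.1351 W

18348.1351 W


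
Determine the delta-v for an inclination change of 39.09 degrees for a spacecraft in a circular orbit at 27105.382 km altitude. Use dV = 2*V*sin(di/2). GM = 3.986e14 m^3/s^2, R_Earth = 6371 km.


r = 33476.3820 km = 3.3476382e+07 m
V = sqrt(mu/r) = 3450.6379 m/s
di = 39.09 deg = 0.6822492 rad
dV = 2*V*sin(di/2) = 2*3450.6379*sin(0.3411246)
dV = 2308.8018 m/s = 2.3088 km/s

2.3088 km/s


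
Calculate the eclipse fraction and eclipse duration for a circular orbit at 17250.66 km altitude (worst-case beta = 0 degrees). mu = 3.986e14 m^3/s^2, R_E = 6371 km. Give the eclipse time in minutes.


r = 23621.6600 km
T = 602.1790 min
Eclipse fraction = arcsin(R_E/r)/pi = arcsin(6371.0000/23621.6600)/pi
= arcsin(0.2697101)/pi = 0.08692787
Eclipse duration = 0.08692787 * 602.1790 = 52.3461 min

52.3461 minutes


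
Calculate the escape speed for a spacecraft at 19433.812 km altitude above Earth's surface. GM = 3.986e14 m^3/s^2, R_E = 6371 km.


r = 6371.0 + 19433.812 = 25804.8120 km = 2.5804812e+07 m
v_esc = sqrt(2*mu/r) = sqrt(2*3.986e14 / 2.5804812e+07)
v_esc = 5558.1888 m/s = 5.5582 km/s

5.5582 km/s


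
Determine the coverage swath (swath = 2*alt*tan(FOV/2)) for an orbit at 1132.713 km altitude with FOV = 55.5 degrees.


FOV = 55.5 deg = 0.9686577 rad
swath = 2 * alt * tan(FOV/2) = 2 * 1132.713 * tan(0.4843289)
swath = 2 * 1132.713 * 0.5261255
swath = 1191.8983 km

1191.8983 km


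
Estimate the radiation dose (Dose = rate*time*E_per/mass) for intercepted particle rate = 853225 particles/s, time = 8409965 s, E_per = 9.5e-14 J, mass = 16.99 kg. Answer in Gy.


Total energy deposited = rate * time * E_per
  = 853225 * 8409965 * 9.5e-14 = 0.6816813 J
Dose = E_total / mass = 0.6816813 / 16.99
Dose = 0.0401225 Gy

0.0401 Gy


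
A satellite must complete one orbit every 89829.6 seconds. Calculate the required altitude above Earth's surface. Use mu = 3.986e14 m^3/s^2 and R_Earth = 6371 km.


T = 89829.6 s
r = (mu*T^2/(4*pi^2))^(1/3) = (3.986e14 * 89829.6^2 / (4*pi^2))^(1/3)
r = 4.3351636e+07 m = 43351.6365 km
alt = r - R_E = 43351.6365 - 6371 = 36980.6365 km

36980.6365 km


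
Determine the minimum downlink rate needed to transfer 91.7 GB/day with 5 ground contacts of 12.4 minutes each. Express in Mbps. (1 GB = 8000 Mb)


total contact time = 5 * 12.4 * 60 = 3720.0000 s
data = 91.7 GB = 733600.0000 Mb
rate = 733600.0000 / 3720.0000 = 197.2043 Mbps

197.2043 Mbps


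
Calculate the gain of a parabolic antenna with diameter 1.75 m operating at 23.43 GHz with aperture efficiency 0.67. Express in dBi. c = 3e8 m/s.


lambda = c/f = 3e8 / 2.343e+10 = 0.0128041 m
G = eta*(pi*D/lambda)^2 = 0.67*(pi*1.75/0.0128041)^2
G = 123524.3887 (linear)
G = 10*log10(123524.3887) = 50.9175 dBi

50.9175 dBi


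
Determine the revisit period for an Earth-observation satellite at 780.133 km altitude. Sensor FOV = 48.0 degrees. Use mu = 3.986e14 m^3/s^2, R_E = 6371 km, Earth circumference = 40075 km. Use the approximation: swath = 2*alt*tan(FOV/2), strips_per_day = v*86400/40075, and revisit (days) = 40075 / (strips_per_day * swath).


swath = 2*780.133*tan(0.418879) = 694.6752 km
v = sqrt(mu/r) = 7465.8837 m/s = 7.4659 km/s
strips/day = v*86400/40075 = 7.4659*86400/40075 = 16.0961
coverage/day = strips * swath = 16.0961 * 694.6752 = 11181.5810 km
revisit = 40075 / 11181.5810 = 3.5840 days

3.5840 days


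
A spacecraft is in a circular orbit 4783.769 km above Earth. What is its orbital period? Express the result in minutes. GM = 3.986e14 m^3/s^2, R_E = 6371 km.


r = 11154.7690 km = 1.1154769e+07 m
T = 2*pi*sqrt(r^3/mu) = 2*pi*sqrt(1.3879753e+21 / 3.986e14)
T = 11724.7095 s = 195.4118 min

195.4118 minutes


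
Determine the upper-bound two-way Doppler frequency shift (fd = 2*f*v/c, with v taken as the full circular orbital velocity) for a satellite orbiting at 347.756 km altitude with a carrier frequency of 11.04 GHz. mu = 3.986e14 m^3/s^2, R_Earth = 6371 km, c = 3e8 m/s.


r = 6.718756e+06 m
v = sqrt(mu/r) = 7702.3671 m/s (worst-case radial velocity)
f = 11.04 GHz = 1.104e+10 Hz
fd = 2*f*v/c = 2*1.104e+10*7702.3671/3.0e+08
fd = 566894.2171 Hz

566894.2171 Hz


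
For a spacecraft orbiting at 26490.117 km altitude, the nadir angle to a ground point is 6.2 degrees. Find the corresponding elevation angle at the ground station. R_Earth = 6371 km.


r = R_E + alt = 32861.1170 km
Law of sines in the satellite / Earth-center / ground-point triangle:
  sin(nadir)/R_E = sin(90 + el)/r  =>  cos(el) = (r/R_E)*sin(nadir)
cos(el) = (32861.1170 / 6371.0000) * sin(6.2 deg) = 0.5570522
el = arccos(0.5570522) = 56.1478 deg
(Earth-central angle = 90 - nadir - el = 27.6522 deg)

56.1478 degrees


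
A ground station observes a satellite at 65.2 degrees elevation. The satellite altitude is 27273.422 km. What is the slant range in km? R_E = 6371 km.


h = 27273.422 km, el = 65.2 deg
d = -R_E*sin(el) + sqrt((R_E*sin(el))^2 + 2*R_E*h + h^2)
d = -6371.0000*sin(1.1380) + sqrt((6371.0000*0.9077775)^2 + 2*6371.0000*27273.422 + 27273.422^2)
d = 27754.6741 km

27754.6741 km


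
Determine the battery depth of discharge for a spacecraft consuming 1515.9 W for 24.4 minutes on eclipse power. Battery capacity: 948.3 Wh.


E_used = P * t / 60 = 1515.9 * 24.4 / 60 = 616.4660 Wh
DOD = E_used / E_total * 100 = 616.4660 / 948.3 * 100
DOD = 65.0075 %

65.0075 %


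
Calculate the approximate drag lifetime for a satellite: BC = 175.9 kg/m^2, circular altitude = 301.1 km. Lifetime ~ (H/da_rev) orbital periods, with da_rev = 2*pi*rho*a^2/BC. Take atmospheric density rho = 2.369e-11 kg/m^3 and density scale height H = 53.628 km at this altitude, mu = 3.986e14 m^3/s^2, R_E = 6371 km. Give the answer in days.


a = R_E + alt = 6672.1000 km = 6.6721e+06 m
da_rev = 2*pi*rho*a^2/BC = 2*pi*2.369e-11*(6.6721e+06)^2/175.9 = 37.670743 m per revolution
N = H/da_rev = 53628.0000 m / 37.670743 m = 1423.5982 revolutions
P = 2*pi*sqrt(a^3/mu) = 5423.8172 s
lifetime = N*P = 1423.5982 * 5423.8172 = 7.7213361e+06 s = 89.3673 days

89.3673 days


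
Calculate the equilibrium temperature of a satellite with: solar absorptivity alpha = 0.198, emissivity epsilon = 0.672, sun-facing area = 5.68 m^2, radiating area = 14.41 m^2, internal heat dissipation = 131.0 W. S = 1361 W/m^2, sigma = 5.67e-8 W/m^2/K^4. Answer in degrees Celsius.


Numerator = alpha*S*A_sun + Q_int = 0.198*1361*5.68 + 131.0 = 1661.6350 W
Denominator = eps*sigma*A_rad = 0.672*5.67e-8*14.41 = 5.4905558e-07 W/K^4
T^4 = 3.0263512e+09 K^4
T = 234.5470 K = -38.6030 C

-38.6030 degrees Celsius


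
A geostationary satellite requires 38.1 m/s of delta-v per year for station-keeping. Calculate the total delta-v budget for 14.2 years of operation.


dV = rate * years = 38.1 * 14.2
dV = 541.0200 m/s

541.0200 m/s


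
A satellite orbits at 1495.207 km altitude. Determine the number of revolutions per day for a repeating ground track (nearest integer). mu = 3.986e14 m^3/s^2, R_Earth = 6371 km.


r = 7.866207e+06 m
T = 2*pi*sqrt(r^3/mu) = 6943.1936 s = 115.7199 min
revs/day = 1440 / 115.7199 = 12.4438
Rounded: 12 revolutions per day

12 revolutions per day


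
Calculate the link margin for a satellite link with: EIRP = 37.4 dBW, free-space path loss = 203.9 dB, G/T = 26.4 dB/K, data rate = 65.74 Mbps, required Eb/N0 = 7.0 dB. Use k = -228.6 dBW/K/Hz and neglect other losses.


C/N0 = EIRP - FSPL + G/T - k = 37.4 - 203.9 + 26.4 - (-228.6)
C/N0 = 88.5000 dB-Hz
R_b = 65.74 Mbps = 6.574e+07 bps -> 10*log10(R_b) = 78.1783 dB-Hz
Eb/N0 = C/N0 - 10*log10(R_b) = 88.5000 - 78.1783 = 10.3217 dB
Margin = Eb/N0 - Eb/N0_req = 10.3217 - 7.0 = 3.3217 dB (link closes)

3.3217 dB


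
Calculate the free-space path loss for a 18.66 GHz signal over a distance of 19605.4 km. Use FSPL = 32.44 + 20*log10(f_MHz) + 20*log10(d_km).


f = 18.66 GHz = 18660.0000 MHz
d = 19605.4 km
FSPL = 32.44 + 20*log10(18660.0000) + 20*log10(19605.4)
FSPL = 32.44 + 85.4182 + 85.8475
FSPL = 203.7057 dB

203.7057 dB


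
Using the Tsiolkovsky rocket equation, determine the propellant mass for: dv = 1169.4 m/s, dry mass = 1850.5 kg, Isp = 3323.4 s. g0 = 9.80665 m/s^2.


ve = Isp * g0 = 3323.4 * 9.80665 = 32591.420610 m/s
mass ratio = exp(dv/ve) = exp(1169.4/32591.420610) = 1.03653209
m_prop = m_dry * (mr - 1) = 1850.5 * (1.03653209 - 1)
m_prop = 67.6026 kg

67.6026 kg


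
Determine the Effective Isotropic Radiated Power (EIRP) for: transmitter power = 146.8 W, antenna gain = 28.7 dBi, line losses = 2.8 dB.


Pt = 146.8 W = 21.6673 dBW
EIRP = Pt_dBW + Gt - losses = 21.6673 + 28.7 - 2.8 = 47.5673 dBW

47.5673 dBW


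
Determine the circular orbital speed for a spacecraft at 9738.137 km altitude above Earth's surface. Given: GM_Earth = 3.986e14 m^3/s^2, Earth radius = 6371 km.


r = R_E + alt = 6371.0 + 9738.137 = 16109.1370 km = 1.6109137e+07 m
v = sqrt(mu/r) = sqrt(3.986e14 / 1.6109137e+07) = 4974.3061 m/s = 4.9743 km/s

4.9743 km/s


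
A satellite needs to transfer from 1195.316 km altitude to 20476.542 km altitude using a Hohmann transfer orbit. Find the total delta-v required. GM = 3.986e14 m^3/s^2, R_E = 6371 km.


r1 = 7566.3160 km = 7.566316e+06 m
r2 = 26847.5420 km = 2.6847542e+07 m
dv1 = sqrt(mu/r1)*(sqrt(2*r2/(r1+r2)) - 1) = 1808.0775 m/s
dv2 = sqrt(mu/r2)*(1 - sqrt(2*r1/(r1+r2))) = 1298.0598 m/s
total dv = |dv1| + |dv2| = 1808.0775 + 1298.0598 = 3106.1374 m/s = 3.1061 km/s

3.1061 km/s


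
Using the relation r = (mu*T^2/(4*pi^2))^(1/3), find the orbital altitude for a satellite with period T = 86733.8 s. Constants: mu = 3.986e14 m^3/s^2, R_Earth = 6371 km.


T = 86733.8 s
r = (mu*T^2/(4*pi^2))^(1/3) = (3.986e14 * 86733.8^2 / (4*pi^2))^(1/3)
r = 4.2349807e+07 m = 42349.8070 km
alt = r - R_E = 42349.8070 - 6371 = 35978.8070 km

35978.8070 km


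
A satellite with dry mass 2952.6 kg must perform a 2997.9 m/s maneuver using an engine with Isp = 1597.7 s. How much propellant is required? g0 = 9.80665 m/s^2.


ve = Isp * g0 = 1597.7 * 9.80665 = 15668.084705 m/s
mass ratio = exp(dv/ve) = exp(2997.9/15668.084705) = 1.21086866
m_prop = m_dry * (mr - 1) = 2952.6 * (1.21086866 - 1)
m_prop = 622.6108 kg

622.6108 kg


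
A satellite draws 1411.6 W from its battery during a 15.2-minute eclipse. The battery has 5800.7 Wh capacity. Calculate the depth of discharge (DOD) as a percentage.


E_used = P * t / 60 = 1411.6 * 15.2 / 60 = 357.6053 Wh
DOD = E_used / E_total * 100 = 357.6053 / 5800.7 * 100
DOD = 6.1649 %

6.1649 %


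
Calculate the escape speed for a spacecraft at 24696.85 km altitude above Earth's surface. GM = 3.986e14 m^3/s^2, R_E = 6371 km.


r = 6371.0 + 24696.85 = 31067.8500 km = 3.106785e+07 m
v_esc = sqrt(2*mu/r) = sqrt(2*3.986e14 / 3.106785e+07)
v_esc = 5065.5668 m/s = 5.0656 km/s

5.0656 km/s


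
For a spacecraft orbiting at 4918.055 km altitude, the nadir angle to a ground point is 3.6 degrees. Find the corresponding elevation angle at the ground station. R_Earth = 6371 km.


r = R_E + alt = 11289.0550 km
Law of sines in the satellite / Earth-center / ground-point triangle:
  sin(nadir)/R_E = sin(90 + el)/r  =>  cos(el) = (r/R_E)*sin(nadir)
cos(el) = (11289.0550 / 6371.0000) * sin(3.6 deg) = 0.1112613
el = arccos(0.1112613) = 83.6120 deg
(Earth-central angle = 90 - nadir - el = 2.7880 deg)

83.6120 degrees


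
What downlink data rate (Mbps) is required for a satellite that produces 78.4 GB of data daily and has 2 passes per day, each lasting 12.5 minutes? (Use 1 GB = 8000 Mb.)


total contact time = 2 * 12.5 * 60 = 1500.0000 s
data = 78.4 GB = 627200.0000 Mb
rate = 627200.0000 / 1500.0000 = 418.1333 Mbps

418.1333 Mbps


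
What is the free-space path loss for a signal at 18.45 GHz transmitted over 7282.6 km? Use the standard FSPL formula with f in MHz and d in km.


f = 18.45 GHz = 18450.0000 MHz
d = 7282.6 km
FSPL = 32.44 + 20*log10(18450.0000) + 20*log10(7282.6)
FSPL = 32.44 + 85.3199 + 77.2457
FSPL = 195.0057 dB

195.0057 dB


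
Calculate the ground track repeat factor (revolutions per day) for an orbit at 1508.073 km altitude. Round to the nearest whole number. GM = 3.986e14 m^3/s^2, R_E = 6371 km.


r = 7.879073e+06 m
T = 2*pi*sqrt(r^3/mu) = 6960.2351 s = 116.0039 min
revs/day = 1440 / 116.0039 = 12.4134
Rounded: 12 revolutions per day

12 revolutions per day


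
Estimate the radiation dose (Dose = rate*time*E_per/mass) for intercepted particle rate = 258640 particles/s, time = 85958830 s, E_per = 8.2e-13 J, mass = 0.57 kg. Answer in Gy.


Total energy deposited = rate * time * E_per
  = 258640 * 85958830 * 8.2e-13 = 18.2306 J
Dose = E_total / mass = 18.2306 / 0.57
Dose = 31.9834 Gy

31.9834 Gy


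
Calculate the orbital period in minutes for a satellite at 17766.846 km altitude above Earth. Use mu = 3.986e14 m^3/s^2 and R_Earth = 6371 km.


r = 24137.8460 km = 2.4137846e+07 m
T = 2*pi*sqrt(r^3/mu) = 2*pi*sqrt(1.4063569e+22 / 3.986e14)
T = 37321.4913 s = 622.0249 min

622.0249 minutes


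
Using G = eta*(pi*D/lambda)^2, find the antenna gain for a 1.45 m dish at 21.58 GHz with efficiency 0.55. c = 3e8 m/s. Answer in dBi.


lambda = c/f = 3e8 / 2.158e+10 = 0.01390176 m
G = eta*(pi*D/lambda)^2 = 0.55*(pi*1.45/0.01390176)^2
G = 59055.2906 (linear)
G = 10*log10(59055.2906) = 47.7126 dBi

47.7126 dBi


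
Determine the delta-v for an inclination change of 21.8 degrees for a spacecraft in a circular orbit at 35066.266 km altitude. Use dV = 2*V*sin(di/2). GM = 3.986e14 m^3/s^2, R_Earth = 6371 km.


r = 41437.2660 km = 4.1437266e+07 m
V = sqrt(mu/r) = 3101.5094 m/s
di = 21.8 deg = 0.3804818 rad
dV = 2*V*sin(di/2) = 2*3101.5094*sin(0.1902409)
dV = 1172.9626 m/s = 1.1730 km/s

1.1730 km/s


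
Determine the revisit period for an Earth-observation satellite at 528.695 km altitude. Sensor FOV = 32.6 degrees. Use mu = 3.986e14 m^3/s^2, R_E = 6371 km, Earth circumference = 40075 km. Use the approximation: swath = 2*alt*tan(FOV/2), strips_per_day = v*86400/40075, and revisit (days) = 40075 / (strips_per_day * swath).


swath = 2*528.695*tan(0.2844887) = 309.2025 km
v = sqrt(mu/r) = 7600.7019 m/s = 7.6007 km/s
strips/day = v*86400/40075 = 7.6007*86400/40075 = 16.3868
coverage/day = strips * swath = 16.3868 * 309.2025 = 5066.8363 km
revisit = 40075 / 5066.8363 = 7.9093 days

7.9093 days


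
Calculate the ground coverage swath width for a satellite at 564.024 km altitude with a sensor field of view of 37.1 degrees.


FOV = 37.1 deg = 0.6475172 rad
swath = 2 * alt * tan(FOV/2) = 2 * 564.024 * tan(0.3237586)
swath = 2 * 564.024 * 0.335566
swath = 378.5345 km

378.5345 km


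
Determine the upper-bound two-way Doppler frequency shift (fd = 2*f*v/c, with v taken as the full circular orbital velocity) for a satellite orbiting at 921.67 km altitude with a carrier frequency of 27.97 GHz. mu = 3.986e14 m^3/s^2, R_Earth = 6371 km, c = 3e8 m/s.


r = 7.29267e+06 m
v = sqrt(mu/r) = 7393.0793 m/s (worst-case radial velocity)
f = 27.97 GHz = 2.797e+10 Hz
fd = 2*f*v/c = 2*2.797e+10*7393.0793/3.0e+08
fd = 1.3785629e+06 Hz

1.3786e+06 Hz


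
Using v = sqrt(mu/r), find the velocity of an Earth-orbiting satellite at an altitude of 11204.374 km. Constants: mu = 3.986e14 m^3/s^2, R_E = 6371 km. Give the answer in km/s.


r = R_E + alt = 6371.0 + 11204.374 = 17575.3740 km = 1.7575374e+07 m
v = sqrt(mu/r) = sqrt(3.986e14 / 1.7575374e+07) = 4762.2957 m/s = 4.7623 km/s

4.7623 km/s


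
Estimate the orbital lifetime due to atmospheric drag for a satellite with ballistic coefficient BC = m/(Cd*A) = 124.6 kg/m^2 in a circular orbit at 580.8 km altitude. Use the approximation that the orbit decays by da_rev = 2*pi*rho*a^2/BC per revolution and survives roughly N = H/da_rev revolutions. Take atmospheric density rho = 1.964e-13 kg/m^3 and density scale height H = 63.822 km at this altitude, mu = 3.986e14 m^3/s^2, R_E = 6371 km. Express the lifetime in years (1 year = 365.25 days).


a = R_E + alt = 6951.8000 km = 6.9518e+06 m
da_rev = 2*pi*rho*a^2/BC = 2*pi*1.964e-13*(6.9518e+06)^2/124.6 = 0.47862772 m per revolution
N = H/da_rev = 63822.0000 m / 0.47862772 m = 133343.7185 revolutions
P = 2*pi*sqrt(a^3/mu) = 5768.4233 s
lifetime = N*P = 133343.7185 * 5768.4233 = 7.6918302e+08 s = 8902.5812 days
years = 8902.5812 / 365.25 = 24.3739 years

24.3739 years


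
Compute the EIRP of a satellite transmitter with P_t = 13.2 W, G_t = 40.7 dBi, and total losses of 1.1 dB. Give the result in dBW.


Pt = 13.2 W = 11.2057 dBW
EIRP = Pt_dBW + Gt - losses = 11.2057 + 40.7 - 1.1 = 50.8057 dBW

50.8057 dBW


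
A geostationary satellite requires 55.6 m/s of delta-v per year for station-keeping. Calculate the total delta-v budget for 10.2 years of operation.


dV = rate * years = 55.6 * 10.2
dV = 567.1200 m/s

567.1200 m/s


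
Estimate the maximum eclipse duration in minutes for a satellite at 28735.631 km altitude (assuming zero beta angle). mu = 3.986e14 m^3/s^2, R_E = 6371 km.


r = 35106.6310 km
T = 1091.0476 min
Eclipse fraction = arcsin(R_E/r)/pi = arcsin(6371.0000/35106.6310)/pi
= arcsin(0.1814757)/pi = 0.05808737
Eclipse duration = 0.05808737 * 1091.0476 = 63.3761 min

63.3761 minutes


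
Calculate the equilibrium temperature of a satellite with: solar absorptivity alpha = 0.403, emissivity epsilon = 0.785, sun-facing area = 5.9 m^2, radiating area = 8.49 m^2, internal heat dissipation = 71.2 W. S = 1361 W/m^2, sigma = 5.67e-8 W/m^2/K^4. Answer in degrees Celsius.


Numerator = alpha*S*A_sun + Q_int = 0.403*1361*5.9 + 71.2 = 3307.2497 W
Denominator = eps*sigma*A_rad = 0.785*5.67e-8*8.49 = 3.7788566e-07 W/K^4
T^4 = 8.7519853e+09 K^4
T = 305.8628 K = 32.7128 C

32.7128 degrees Celsius


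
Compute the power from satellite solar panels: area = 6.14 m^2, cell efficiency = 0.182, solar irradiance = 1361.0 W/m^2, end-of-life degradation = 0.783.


P = area * eta * S * degradation
P = 6.14 * 0.182 * 1361.0 * 0.783
P = 1190.8571 W

1190.8571 W


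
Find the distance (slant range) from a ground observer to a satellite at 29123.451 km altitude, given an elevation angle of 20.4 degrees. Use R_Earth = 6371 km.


h = 29123.451 km, el = 20.4 deg
d = -R_E*sin(el) + sqrt((R_E*sin(el))^2 + 2*R_E*h + h^2)
d = -6371.0000*sin(0.3560472) + sqrt((6371.0000*0.348572)^2 + 2*6371.0000*29123.451 + 29123.451^2)
d = 32767.7906 km

32767.7906 km


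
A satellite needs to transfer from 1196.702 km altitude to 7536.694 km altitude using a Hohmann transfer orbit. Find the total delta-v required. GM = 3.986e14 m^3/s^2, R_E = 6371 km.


r1 = 7567.7020 km = 7.567702e+06 m
r2 = 13907.6940 km = 1.3907694e+07 m
dv1 = sqrt(mu/r1)*(sqrt(2*r2/(r1+r2)) - 1) = 1002.0991 m/s
dv2 = sqrt(mu/r2)*(1 - sqrt(2*r1/(r1+r2))) = 859.1841 m/s
total dv = |dv1| + |dv2| = 1002.0991 + 859.1841 = 1861.2831 m/s = 1.8613 km/s

1.8613 km/s


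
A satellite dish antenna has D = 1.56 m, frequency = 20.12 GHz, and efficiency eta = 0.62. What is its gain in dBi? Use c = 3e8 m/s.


lambda = c/f = 3e8 / 2.012e+10 = 0.01491054 m
G = eta*(pi*D/lambda)^2 = 0.62*(pi*1.56/0.01491054)^2
G = 66981.3775 (linear)
G = 10*log10(66981.3775) = 48.2595 dBi

48.2595 dBi


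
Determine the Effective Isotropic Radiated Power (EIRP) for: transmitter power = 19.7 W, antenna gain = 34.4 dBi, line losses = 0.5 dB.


Pt = 19.7 W = 12.9447 dBW
EIRP = Pt_dBW + Gt - losses = 12.9447 + 34.4 - 0.5 = 46.8447 dBW

46.8447 dBW


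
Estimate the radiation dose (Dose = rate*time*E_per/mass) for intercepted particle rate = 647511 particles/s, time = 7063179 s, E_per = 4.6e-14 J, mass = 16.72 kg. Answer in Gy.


Total energy deposited = rate * time * E_per
  = 647511 * 7063179 * 4.6e-14 = 0.2103804 J
Dose = E_total / mass = 0.2103804 / 16.72
Dose = 0.01258256 Gy

0.0126 Gy


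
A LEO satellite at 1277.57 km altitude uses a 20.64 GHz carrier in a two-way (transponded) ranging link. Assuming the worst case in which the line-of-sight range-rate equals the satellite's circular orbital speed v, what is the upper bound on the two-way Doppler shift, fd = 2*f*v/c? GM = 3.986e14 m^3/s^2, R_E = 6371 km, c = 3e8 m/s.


r = 7.64857e+06 m
v = sqrt(mu/r) = 7219.0246 m/s (worst-case radial velocity)
f = 20.64 GHz = 2.064e+10 Hz
fd = 2*f*v/c = 2*2.064e+10*7219.0246/3.0e+08
fd = 993337.7909 Hz

993337.7909 Hz


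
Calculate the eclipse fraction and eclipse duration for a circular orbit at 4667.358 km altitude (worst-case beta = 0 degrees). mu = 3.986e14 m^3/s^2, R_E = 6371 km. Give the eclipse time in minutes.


r = 11038.3580 km
T = 192.3608 min
Eclipse fraction = arcsin(R_E/r)/pi = arcsin(6371.0000/11038.3580)/pi
= arcsin(0.5771692)/pi = 0.1958427
Eclipse duration = 0.1958427 * 192.3608 = 37.6725 min

37.6725 minutes


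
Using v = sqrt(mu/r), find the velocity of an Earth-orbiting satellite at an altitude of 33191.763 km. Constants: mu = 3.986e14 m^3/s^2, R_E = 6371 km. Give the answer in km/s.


r = R_E + alt = 6371.0 + 33191.763 = 39562.7630 km = 3.9562763e+07 m
v = sqrt(mu/r) = sqrt(3.986e14 / 3.9562763e+07) = 3174.1346 m/s = 3.1741 km/s

3.1741 km/s
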